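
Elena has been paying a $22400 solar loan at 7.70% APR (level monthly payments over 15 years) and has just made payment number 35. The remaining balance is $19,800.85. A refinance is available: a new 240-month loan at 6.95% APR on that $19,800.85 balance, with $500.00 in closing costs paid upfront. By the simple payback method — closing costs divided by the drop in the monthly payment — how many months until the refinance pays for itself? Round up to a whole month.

9 months

Current payment = 22,400 × 7.7%/12 / (1 − (1+0.0064167)^−180) = $210.20.
Refinanced payment = 19,800.85 × 0.0057917 / (1 − (1+0.0057917)^−240) = $152.92.
Monthly savings = $210.20 − $152.92 = $57.28.
Break-even = $500.00 / $57.28 = 8.73 → 9 months.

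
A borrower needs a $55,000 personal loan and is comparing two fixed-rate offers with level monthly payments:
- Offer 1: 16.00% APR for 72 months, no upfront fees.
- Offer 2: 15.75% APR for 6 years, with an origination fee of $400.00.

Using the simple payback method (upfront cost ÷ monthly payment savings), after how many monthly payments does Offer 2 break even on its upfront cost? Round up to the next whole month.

Offer 1: at 16.00% the monthly rate is 0.0133333, so the payment is 55,000 × 0.0133333 / (1 − 1.0133333^−72) = $1,193.05.
Offer 2: at 15.75% the monthly rate is 0.0131250, so the payment is 55,000 × 0.0131250 / (1 − 1.0131250^−72) = $1,185.49.
Monthly savings = $1,193.05 − $1,185.49 = $7.56.
Break-even = $400.00 / $7.56 = 52.91 → 53 months.

53 months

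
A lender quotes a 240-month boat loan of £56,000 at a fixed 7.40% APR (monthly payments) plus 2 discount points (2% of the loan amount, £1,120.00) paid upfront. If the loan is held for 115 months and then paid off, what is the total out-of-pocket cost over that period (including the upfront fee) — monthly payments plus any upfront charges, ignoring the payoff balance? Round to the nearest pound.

Monthly rate = 7.4%/12 = 0.0061667; payment = 56,000 × 0.0061667 / (1 − (1+0.0061667)^−240) = £447.71.
Total outlay = 115 × £447.71 + £1,120.00 = £52,606.65.

£52,607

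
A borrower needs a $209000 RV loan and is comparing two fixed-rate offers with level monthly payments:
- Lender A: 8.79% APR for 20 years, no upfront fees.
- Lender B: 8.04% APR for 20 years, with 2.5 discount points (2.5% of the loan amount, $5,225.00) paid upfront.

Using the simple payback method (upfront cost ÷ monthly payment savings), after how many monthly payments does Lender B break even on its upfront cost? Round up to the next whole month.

Lender A: at 8.79% the monthly rate is 0.0073250, so the payment is 209,000 × 0.0073250 / (1 − 1.0073250^−240) = $1,852.29.
Lender B: monthly rate = 8.04%/12 = 0.0067000; payment = 209,000 × 0.0067000 / (1 − (1+0.0067000)^−240) = $1,753.37.
Monthly savings = $1,852.29 − $1,753.37 = $98.92.
Break-even = $5,225.00 / $98.92 = 52.82 → 53 months.

53 months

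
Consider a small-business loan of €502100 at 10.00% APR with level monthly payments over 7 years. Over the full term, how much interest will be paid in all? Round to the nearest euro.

At 10.00% the monthly rate is 0.0083333, so the payment is 502,100 × 0.0083333 / (1 − 1.0083333^−84) = €8,335.45.
Total paid = 84 × €8,335.45 = €700,177.80; interest = €700,177.80 − €502,100 = €198,077.80.

€198,078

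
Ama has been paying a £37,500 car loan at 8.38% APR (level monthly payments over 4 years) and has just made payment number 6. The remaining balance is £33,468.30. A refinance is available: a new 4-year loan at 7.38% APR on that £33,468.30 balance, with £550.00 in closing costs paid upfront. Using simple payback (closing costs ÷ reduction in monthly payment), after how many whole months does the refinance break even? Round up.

5 months

Current payment = 37,500 × 8.38%/12 / (1 − (1+0.0069833)^−48) = £922.19.
Refinanced payment = 33,468.30 × 0.0061500 / (1 − (1+0.0061500)^−48) = £807.35.
Monthly savings = £922.19 − £807.35 = £114.84.
Break-even = £550.00 / £114.84 = 4.79 → 5 months.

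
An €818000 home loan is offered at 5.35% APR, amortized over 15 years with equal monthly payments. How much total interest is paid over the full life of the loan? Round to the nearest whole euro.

€373,386

Monthly rate = 5.35%/12 = 0.0044583; payment = 818,000 × 0.0044583 / (1 − (1+0.0044583)^−180) = €6,618.81.
Total paid = 180 × €6,618.81 = €1,191,385.80; interest = €1,191,385.80 − €818,000 = €373,385.80.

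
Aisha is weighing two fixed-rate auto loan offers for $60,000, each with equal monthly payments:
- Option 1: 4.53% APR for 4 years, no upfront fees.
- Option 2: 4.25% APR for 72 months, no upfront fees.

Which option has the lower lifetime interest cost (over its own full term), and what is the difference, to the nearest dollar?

Option 1: at 4.53% the monthly rate is 0.0037750, so the payment is 60,000 × 0.0037750 / (1 − 1.0037750^−48) = $1,369.02.
Total interest on Option 1 = 48 × $1,369.02 − $60,000 = $5,712.96.
Option 2: monthly rate = 4.25%/12 = 0.0035417; payment = 60,000 × 0.0035417 / (1 − (1+0.0035417)^−72) = $945.56.
Total interest on Option 2 = 72 × $945.56 − $60,000 = $8,080.32.
Option 1 is lower by $2,367.36.

Option 1 by $2,367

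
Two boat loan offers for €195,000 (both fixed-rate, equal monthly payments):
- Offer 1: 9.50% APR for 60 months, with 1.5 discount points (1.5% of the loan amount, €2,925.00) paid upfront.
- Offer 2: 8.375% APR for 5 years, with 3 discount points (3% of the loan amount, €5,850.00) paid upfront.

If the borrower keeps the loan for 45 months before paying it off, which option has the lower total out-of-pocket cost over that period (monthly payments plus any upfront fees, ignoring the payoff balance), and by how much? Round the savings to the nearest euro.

Offer 2 by €1,862

Offer 1: at 9.50% the monthly rate is 0.0079167, so the payment is 195,000 × 0.0079167 / (1 − 1.0079167^−60) = €4,095.36.
Offer 2: monthly rate = 8.375%/12 = 0.0069792; payment = 195,000 × 0.0069792 / (1 − (1+0.0069792)^−60) = €3,988.99.
Over 45 months: Offer 1 costs 45 × €4,095.36 + €2,925.00 = €187,216.20; Offer 2 costs 45 × €3,988.99 + €5,850.00 = €185,354.55.
Offer 2 is cheaper by €187,216.20 − €185,354.55 = €1,861.65.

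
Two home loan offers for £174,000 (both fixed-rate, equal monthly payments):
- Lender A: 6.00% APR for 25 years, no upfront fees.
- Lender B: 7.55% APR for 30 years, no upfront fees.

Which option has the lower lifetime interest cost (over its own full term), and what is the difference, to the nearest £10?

Lender A by £103,810

Lender A: monthly rate = 6%/12 = 0.0050000; payment = 174,000 × 0.0050000 / (1 − (1+0.0050000)^−300) = £1,121.08.
Total interest on Lender A = 300 × £1,121.08 − £174,000 = £162,324.00.
Lender B: monthly rate = 7.55%/12 = 0.0062917; payment = 174,000 × 0.0062917 / (1 − (1+0.0062917)^−360) = £1,222.60.
Total interest on Lender B = 360 × £1,222.60 − £174,000 = £266,136.00.
Lender A is lower by £103,812.00.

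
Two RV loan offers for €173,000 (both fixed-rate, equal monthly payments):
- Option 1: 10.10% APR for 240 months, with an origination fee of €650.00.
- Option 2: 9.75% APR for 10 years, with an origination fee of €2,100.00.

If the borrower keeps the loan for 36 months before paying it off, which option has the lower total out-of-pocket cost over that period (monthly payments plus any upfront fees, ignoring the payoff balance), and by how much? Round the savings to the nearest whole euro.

Option 1 by €22,379

Option 1: at 10.10% the monthly rate is 0.0084167, so the payment is 173,000 × 0.0084167 / (1 − 1.0084167^−240) = €1,680.97.
Option 2: monthly rate = 9.75%/12 = 0.0081250; payment = 173,000 × 0.0081250 / (1 − (1+0.0081250)^−120) = €2,262.33.
Over 36 months: Option 1 costs 36 × €1,680.97 + €650.00 = €61,164.92; Option 2 costs 36 × €2,262.33 + €2,100.00 = €83,543.88.
Option 1 is cheaper by €83,543.88 − €61,164.92 = €22,378.96.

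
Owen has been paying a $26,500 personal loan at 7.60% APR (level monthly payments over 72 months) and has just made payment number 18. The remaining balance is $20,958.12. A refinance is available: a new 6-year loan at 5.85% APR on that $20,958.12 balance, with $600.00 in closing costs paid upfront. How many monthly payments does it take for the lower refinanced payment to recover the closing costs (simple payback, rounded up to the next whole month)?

Current payment = 26,500 × 7.6%/12 / (1 − (1+0.0063333)^−72) = $459.47.
Refinanced payment = 20,958.12 × 0.0048750 / (1 − (1+0.0048750)^−72) = $345.85.
Monthly savings = $459.47 − $345.85 = $113.62.
Break-even = $600.00 / $113.62 = 5.28 → 6 months.

6 months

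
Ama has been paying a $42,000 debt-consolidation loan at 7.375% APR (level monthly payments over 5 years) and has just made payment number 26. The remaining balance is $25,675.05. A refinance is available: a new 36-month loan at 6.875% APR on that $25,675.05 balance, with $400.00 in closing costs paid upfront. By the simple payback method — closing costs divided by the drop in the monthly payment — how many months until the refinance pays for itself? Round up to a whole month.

9 months

Current payment = 42,000 × 7.375%/12 / (1 − (1+0.0061458)^−60) = $839.10.
Refinanced payment = 25,675.05 × 0.0057292 / (1 − (1+0.0057292)^−36) = $791.30.
Monthly savings = $839.10 − $791.30 = $47.80.
Break-even = $400.00 / $47.80 = 8.37 → 9 months.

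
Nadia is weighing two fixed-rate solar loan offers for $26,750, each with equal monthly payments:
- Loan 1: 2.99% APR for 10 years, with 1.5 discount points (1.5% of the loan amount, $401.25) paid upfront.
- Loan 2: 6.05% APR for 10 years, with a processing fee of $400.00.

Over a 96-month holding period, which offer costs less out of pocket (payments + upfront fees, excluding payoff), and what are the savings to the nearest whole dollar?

Loan 1: at 2.99% the monthly rate is 0.0024917, so the payment is 26,750 × 0.0024917 / (1 − 1.0024917^−120) = $258.18.
Loan 2: monthly rate = 6.05%/12 = 0.0050417; payment = 26,750 × 0.0050417 / (1 − (1+0.0050417)^−120) = $297.65.
Over 96 months: Loan 1 costs 96 × $258.18 + $401.25 = $25,186.53; Loan 2 costs 96 × $297.65 + $400.00 = $28,974.40.
Loan 1 is cheaper by $28,974.40 − $25,186.53 = $3,787.87.

Loan 1 by $3,788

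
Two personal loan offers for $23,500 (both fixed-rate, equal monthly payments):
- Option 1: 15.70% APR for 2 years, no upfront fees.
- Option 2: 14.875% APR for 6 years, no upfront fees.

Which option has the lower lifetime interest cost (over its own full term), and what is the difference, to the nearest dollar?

Option 1 by $8,128

Option 1: at 15.70% the monthly rate is 0.0130833, so the payment is 23,500 × 0.0130833 / (1 − 1.0130833^−24) = $1,147.27.
Total interest on Option 1 = 24 × $1,147.27 − $23,500 = $4,034.48.
Option 2: at 14.875% the monthly rate is 0.0123958, so the payment is 23,500 × 0.0123958 / (1 − 1.0123958^−72) = $495.31.
Total interest on Option 2 = 72 × $495.31 − $23,500 = $12,162.32.
Option 1 is lower by $8,127.84.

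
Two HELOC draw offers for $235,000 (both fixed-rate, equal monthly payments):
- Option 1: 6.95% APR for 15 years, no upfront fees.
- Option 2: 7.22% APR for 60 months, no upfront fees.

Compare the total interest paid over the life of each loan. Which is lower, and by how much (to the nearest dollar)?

Option 2 by $98,360

Option 1: monthly rate = 6.95%/12 = 0.0057917; payment = 235,000 × 0.0057917 / (1 − (1+0.0057917)^−180) = $2,105.68.
Total interest on Option 1 = 180 × $2,105.68 − $235,000 = $144,022.40.
Option 2: at 7.22% the monthly rate is 0.0060167, so the payment is 235,000 × 0.0060167 / (1 − 1.0060167^−60) = $4,677.71.
Total interest on Option 2 = 60 × $4,677.71 − $235,000 = $45,662.60.
Option 2 is lower by $98,359.80.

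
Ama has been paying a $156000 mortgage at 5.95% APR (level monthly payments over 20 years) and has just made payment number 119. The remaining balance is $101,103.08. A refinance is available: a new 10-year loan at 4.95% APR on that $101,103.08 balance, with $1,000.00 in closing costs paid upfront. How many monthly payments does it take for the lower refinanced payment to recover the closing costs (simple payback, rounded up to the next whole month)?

24 months

Current payment = 156,000 × 5.95%/12 / (1 − (1+0.0049583)^−240) = $1,113.14.
Refinanced payment = 101,103.08 × 0.0041250 / (1 − (1+0.0041250)^−120) = $1,069.89.
Monthly savings = $1,113.14 − $1,069.89 = $43.25.
Break-even = $1,000.00 / $43.25 = 23.12 → 24 months.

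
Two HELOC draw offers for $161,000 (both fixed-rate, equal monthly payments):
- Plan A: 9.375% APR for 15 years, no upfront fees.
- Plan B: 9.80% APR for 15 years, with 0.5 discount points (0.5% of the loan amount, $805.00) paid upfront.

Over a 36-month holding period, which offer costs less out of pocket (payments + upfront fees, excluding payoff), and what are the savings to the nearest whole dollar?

Plan A: at 9.375% the monthly rate is 0.0078125, so the payment is 161,000 × 0.0078125 / (1 − 1.0078125^−180) = $1,669.08.
Plan B: at 9.80% the monthly rate is 0.0081667, so the payment is 161,000 × 0.0081667 / (1 − 1.0081667^−180) = $1,710.47.
Over 36 months: Plan A costs 36 × $1,669.08 = $60,086.88; Plan B costs 36 × $1,710.47 + $805.00 = $62,381.92.
Plan A is cheaper by $62,381.92 − $60,086.88 = $2,295.04.

Plan A by $2,295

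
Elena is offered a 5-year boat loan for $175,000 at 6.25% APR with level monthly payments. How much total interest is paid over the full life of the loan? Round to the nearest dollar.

$29,217

Monthly rate = 6.25%/12 = 0.0052083; payment = 175,000 × 0.0052083 / (1 − (1+0.0052083)^−60) = $3,403.62.
Total paid = 60 × $3,403.62 = $204,217.20; interest = $204,217.20 − $175,000 = $29,217.20.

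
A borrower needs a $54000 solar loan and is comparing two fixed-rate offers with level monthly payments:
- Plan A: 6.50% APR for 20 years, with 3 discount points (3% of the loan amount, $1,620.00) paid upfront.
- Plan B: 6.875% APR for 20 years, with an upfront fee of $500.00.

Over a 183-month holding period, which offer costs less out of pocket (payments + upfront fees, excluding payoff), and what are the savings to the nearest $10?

Plan A by $1,080

Plan A: monthly rate = 6.5%/12 = 0.0054167; payment = 54,000 × 0.0054167 / (1 − (1+0.0054167)^−240) = $402.61.
Plan B: monthly rate = 6.875%/12 = 0.0057292; payment = 54,000 × 0.0057292 / (1 − (1+0.0057292)^−240) = $414.62.
Over 183 months: Plan A costs 183 × $402.61 + $1,620.00 = $75,297.63; Plan B costs 183 × $414.62 + $500.00 = $76,375.46.
Plan A is cheaper by $76,375.46 − $75,297.63 = $1,077.83.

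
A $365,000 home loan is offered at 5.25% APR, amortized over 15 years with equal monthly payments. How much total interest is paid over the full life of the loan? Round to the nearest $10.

Monthly rate = 5.25%/12 = 0.0043750; payment = 365,000 × 0.0043750 / (1 − (1+0.0043750)^−180) = $2,934.15.
Total paid = 180 × $2,934.15 = $528,147.00; interest = $528,147.00 − $365,000 = $163,147.00.

$163,150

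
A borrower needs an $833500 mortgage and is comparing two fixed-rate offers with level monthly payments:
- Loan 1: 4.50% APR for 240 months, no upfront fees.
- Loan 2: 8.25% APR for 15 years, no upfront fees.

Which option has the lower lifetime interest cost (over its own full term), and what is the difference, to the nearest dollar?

Loan 1: at 4.50% the monthly rate is 0.0037500, so the payment is 833,500 × 0.0037500 / (1 − 1.0037500^−240) = $5,273.13.
Total interest on Loan 1 = 240 × $5,273.13 − $833,500 = $432,051.20.
Loan 2: monthly rate = 8.25%/12 = 0.0068750; payment = 833,500 × 0.0068750 / (1 − (1+0.0068750)^−180) = $8,086.12.
Total interest on Loan 2 = 180 × $8,086.12 − $833,500 = $622,001.60.
Loan 1 is lower by $189,950.40.

Loan 1 by $189,950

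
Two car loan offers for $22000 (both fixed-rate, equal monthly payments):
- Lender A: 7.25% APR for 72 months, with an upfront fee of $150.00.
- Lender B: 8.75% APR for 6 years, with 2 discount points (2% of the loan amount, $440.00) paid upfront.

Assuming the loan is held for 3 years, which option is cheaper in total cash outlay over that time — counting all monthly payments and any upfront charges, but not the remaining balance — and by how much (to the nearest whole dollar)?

Lender A by $870

Lender A: at 7.25% the monthly rate is 0.0060417, so the payment is 22,000 × 0.0060417 / (1 − 1.0060417^−72) = $377.72.
Lender B: at 8.75% the monthly rate is 0.0072917, so the payment is 22,000 × 0.0072917 / (1 − 1.0072917^−72) = $393.84.
Over 36 months: Lender A costs 36 × $377.72 + $150.00 = $13,747.92; Lender B costs 36 × $393.84 + $440.00 = $14,618.24.
Lender A is cheaper by $14,618.24 − $13,747.92 = $870.32.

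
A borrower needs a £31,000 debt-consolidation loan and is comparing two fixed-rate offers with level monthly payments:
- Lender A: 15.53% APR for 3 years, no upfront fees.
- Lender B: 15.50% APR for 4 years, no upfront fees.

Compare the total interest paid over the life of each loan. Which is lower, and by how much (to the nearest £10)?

Lender A: at 15.53% the monthly rate is 0.0129417, so the payment is 31,000 × 0.0129417 / (1 − 1.0129417^−36) = £1,082.69.
Total interest on Lender A = 36 × £1,082.69 − £31,000 = £7,976.84.
Lender B: at 15.50% the monthly rate is 0.0129167, so the payment is 31,000 × 0.0129167 / (1 − 1.0129167^−48) = £870.63.
Total interest on Lender B = 48 × £870.63 − £31,000 = £10,790.24.
Lender A is lower by £2,813.40.

Lender A by £2,810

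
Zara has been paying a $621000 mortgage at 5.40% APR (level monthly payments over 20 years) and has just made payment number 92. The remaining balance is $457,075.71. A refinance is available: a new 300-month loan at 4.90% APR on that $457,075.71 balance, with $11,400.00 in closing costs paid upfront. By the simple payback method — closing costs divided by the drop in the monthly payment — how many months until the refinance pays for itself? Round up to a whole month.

8 months

Current payment = 621,000 × 5.4%/12 / (1 − (1+0.0045000)^−240) = $4,236.78.
Refinanced payment = 457,075.71 × 0.0040833 / (1 − (1+0.0040833)^−300) = $2,645.46.
Monthly savings = $4,236.78 − $2,645.46 = $1,591.32.
Break-even = $11,400.00 / $1,591.32 = 7.16 → 8 months.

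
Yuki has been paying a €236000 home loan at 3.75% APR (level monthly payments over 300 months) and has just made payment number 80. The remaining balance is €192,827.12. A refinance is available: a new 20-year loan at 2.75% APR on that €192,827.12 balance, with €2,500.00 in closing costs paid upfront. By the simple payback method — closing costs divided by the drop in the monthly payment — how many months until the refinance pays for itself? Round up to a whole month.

15 months

Current payment = 236,000 × 3.75%/12 / (1 − (1+0.0031250)^−300) = €1,213.35.
Refinanced payment = 192,827.12 × 0.0022917 / (1 − (1+0.0022917)^−240) = €1,045.44.
Monthly savings = €1,213.35 − €1,045.44 = €167.91.
Break-even = €2,500.00 / €167.91 = 14.89 → 15 months.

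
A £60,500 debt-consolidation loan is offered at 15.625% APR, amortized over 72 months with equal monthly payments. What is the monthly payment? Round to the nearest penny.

Monthly rate = 15.625%/12 = 0.0130208; payment = 60,500 × 0.0130208 / (1 − (1+0.0130208)^−72) = £1,299.90.

£1,299.90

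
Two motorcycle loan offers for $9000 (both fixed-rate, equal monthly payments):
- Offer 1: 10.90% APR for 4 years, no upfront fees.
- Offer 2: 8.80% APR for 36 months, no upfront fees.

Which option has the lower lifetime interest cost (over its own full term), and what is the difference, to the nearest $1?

Offer 1: monthly rate = 10.9%/12 = 0.0090833; payment = 9,000 × 0.0090833 / (1 − (1+0.0090833)^−48) = $232.17.
Total interest on Offer 1 = 48 × $232.17 − $9,000 = $2,144.16.
Offer 2: monthly rate = 8.8%/12 = 0.0073333; payment = 9,000 × 0.0073333 / (1 − (1+0.0073333)^−36) = $285.36.
Total interest on Offer 2 = 36 × $285.36 − $9,000 = $1,272.96.
Offer 2 is lower by $871.20.

Offer 2 by $871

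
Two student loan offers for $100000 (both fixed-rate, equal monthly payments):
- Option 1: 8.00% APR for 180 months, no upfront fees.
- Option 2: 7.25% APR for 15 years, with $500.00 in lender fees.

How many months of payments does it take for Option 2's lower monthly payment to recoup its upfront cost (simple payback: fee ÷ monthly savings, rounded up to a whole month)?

Option 1: monthly rate = 8%/12 = 0.0066667; payment = 100,000 × 0.0066667 / (1 − (1+0.0066667)^−180) = $955.65.
Option 2: at 7.25% the monthly rate is 0.0060417, so the payment is 100,000 × 0.0060417 / (1 − 1.0060417^−180) = $912.86.
Monthly savings = $955.65 − $912.86 = $42.79.
Break-even = $500.00 / $42.79 = 11.68 → 12 months.

12 months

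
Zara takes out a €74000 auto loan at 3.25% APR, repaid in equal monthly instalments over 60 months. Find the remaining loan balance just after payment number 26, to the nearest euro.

With monthly rate i = 3.25%/12 = 0.0027083, the balance after k of n payments is P · [(1+i)^n − (1+i)^k] / [(1+i)^n − 1].
(1+0.0027083)^60 = 1.17618993 and (1+0.0027083)^26 = 1.07285303, so the balance is 74,000 × (1.17618993 − 1.07285303) / (1.17618993 − 1) = €43,401.63.

€43,402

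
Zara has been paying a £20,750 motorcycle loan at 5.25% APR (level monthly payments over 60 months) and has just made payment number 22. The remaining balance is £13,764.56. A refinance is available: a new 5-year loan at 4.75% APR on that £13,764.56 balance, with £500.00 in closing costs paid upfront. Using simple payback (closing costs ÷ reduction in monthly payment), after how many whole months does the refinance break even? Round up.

4 months

Current payment = 20,750 × 5.25%/12 / (1 − (1+0.0043750)^−60) = £393.96.
Refinanced payment = 13,764.56 × 0.0039583 / (1 − (1+0.0039583)^−60) = £258.18.
Monthly savings = £393.96 − £258.18 = £135.78.
Break-even = £500.00 / £135.78 = 3.68 → 4 months.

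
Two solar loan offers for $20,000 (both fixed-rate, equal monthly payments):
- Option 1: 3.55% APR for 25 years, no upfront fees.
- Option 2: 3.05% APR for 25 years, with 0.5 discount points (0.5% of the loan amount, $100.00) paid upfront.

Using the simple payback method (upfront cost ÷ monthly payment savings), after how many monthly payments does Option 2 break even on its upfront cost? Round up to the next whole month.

Option 1: monthly rate = 3.55%/12 = 0.0029583; payment = 20,000 × 0.0029583 / (1 − (1+0.0029583)^−300) = $100.66.
Option 2: at 3.05% the monthly rate is 0.0025417, so the payment is 20,000 × 0.0025417 / (1 − 1.0025417^−300) = $95.36.
Monthly savings = $100.66 − $95.36 = $5.30.
Break-even = $100.00 / $5.30 = 18.87 → 19 months.

19 months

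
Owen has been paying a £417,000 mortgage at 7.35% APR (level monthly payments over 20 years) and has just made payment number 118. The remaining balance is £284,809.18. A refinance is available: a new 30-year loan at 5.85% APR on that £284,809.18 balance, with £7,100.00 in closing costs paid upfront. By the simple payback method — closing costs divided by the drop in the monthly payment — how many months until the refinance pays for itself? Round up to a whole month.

5 months

Current payment = 417,000 × 7.35%/12 / (1 − (1+0.0061250)^−240) = £3,321.18.
Refinanced payment = 284,809.18 × 0.0048750 / (1 − (1+0.0048750)^−360) = £1,680.21.
Monthly savings = £3,321.18 − £1,680.21 = £1,640.97.
Break-even = £7,100.00 / £1,640.97 = 4.33 → 5 months.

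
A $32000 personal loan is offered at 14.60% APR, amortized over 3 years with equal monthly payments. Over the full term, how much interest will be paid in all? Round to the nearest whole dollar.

$7,709

At 14.60% the monthly rate is 0.0121667, so the payment is 32,000 × 0.0121667 / (1 − 1.0121667^−36) = $1,103.03.
Total paid = 36 × $1,103.03 = $39,709.08; interest = $39,709.08 − $32,000 = $7,709.08.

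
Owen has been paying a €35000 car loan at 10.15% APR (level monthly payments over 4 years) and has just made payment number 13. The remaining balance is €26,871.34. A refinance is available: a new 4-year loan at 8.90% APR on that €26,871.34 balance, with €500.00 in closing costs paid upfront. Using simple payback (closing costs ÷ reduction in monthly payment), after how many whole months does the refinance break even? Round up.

Current payment = 35,000 × 10.15%/12 / (1 − (1+0.0084583)^−48) = €890.21.
Refinanced payment = 26,871.34 × 0.0074167 / (1 − (1+0.0074167)^−48) = €667.42.
Monthly savings = €890.21 − €667.42 = €222.79.
Break-even = €500.00 / €222.79 = 2.24 → 3 months.

3 months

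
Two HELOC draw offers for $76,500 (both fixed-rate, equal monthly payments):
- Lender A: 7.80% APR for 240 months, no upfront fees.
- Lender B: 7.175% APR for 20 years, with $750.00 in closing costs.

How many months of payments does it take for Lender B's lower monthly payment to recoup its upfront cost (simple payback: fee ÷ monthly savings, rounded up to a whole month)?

26 months

Lender A: monthly rate = 7.8%/12 = 0.0065000; payment = 76,500 × 0.0065000 / (1 − (1+0.0065000)^−240) = $630.39.
Lender B: monthly rate = 7.175%/12 = 0.0059792; payment = 76,500 × 0.0059792 / (1 − (1+0.0059792)^−240) = $601.17.
Monthly savings = $630.39 − $601.17 = $29.22.
Break-even = $750.00 / $29.22 = 25.67 → 26 months.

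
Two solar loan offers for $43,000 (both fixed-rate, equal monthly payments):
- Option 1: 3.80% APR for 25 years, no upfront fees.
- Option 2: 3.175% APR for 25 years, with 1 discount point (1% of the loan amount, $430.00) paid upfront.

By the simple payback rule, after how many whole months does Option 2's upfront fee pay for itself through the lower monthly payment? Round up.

Option 1: at 3.80% the monthly rate is 0.0031667, so the payment is 43,000 × 0.0031667 / (1 − 1.0031667^−300) = $222.25.
Option 2: at 3.175% the monthly rate is 0.0026458, so the payment is 43,000 × 0.0026458 / (1 − 1.0026458^−300) = $207.85.
Monthly savings = $222.25 − $207.85 = $14.40.
Break-even = $430.00 / $14.40 = 29.86 → 30 months.

30 months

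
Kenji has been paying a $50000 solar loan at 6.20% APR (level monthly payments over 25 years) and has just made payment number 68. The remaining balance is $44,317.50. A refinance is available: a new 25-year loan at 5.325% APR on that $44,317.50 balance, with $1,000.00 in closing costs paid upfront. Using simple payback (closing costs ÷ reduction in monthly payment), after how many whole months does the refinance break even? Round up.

17 months

Current payment = 50,000 × 6.2%/12 / (1 − (1+0.0051667)^−300) = $328.29.
Refinanced payment = 44,317.50 × 0.0044375 / (1 − (1+0.0044375)^−300) = $267.54.
Monthly savings = $328.29 − $267.54 = $60.75.
Break-even = $1,000.00 / $60.75 = 16.46 → 17 months.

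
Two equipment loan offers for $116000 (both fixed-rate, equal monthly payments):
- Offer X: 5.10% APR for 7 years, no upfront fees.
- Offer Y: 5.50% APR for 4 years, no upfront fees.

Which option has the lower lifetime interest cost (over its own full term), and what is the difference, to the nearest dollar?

Offer Y by $8,687

Offer X: monthly rate = 5.1%/12 = 0.0042500; payment = 116,000 × 0.0042500 / (1 − (1+0.0042500)^−84) = $1,644.99.
Total interest on Offer X = 84 × $1,644.99 − $116,000 = $22,179.16.
Offer Y: at 5.50% the monthly rate is 0.0045833, so the payment is 116,000 × 0.0045833 / (1 − 1.0045833^−48) = $2,697.75.
Total interest on Offer Y = 48 × $2,697.75 − $116,000 = $13,492.00.
Offer Y is lower by $8,687.16.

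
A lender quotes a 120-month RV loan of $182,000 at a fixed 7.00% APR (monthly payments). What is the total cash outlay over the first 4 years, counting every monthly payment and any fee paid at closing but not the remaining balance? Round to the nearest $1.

At 7.00% the monthly rate is 0.0058333, so the payment is 182,000 × 0.0058333 / (1 − 1.0058333^−120) = $2,113.17.
Total outlay = 48 × $2,113.17 = $101,432.16.

$101,432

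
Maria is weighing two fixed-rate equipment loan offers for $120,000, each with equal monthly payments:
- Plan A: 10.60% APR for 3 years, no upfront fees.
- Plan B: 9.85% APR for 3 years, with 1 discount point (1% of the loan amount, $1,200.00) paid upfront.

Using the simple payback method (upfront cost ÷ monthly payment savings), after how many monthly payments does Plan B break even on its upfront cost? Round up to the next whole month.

29 months

Plan A: at 10.60% the monthly rate is 0.0088333, so the payment is 120,000 × 0.0088333 / (1 − 1.0088333^−36) = $3,905.95.
Plan B: at 9.85% the monthly rate is 0.0082083, so the payment is 120,000 × 0.0082083 / (1 − 1.0082083^−36) = $3,863.62.
Monthly savings = $3,905.95 − $3,863.62 = $42.33.
Break-even = $1,200.00 / $42.33 = 28.35 → 29 months.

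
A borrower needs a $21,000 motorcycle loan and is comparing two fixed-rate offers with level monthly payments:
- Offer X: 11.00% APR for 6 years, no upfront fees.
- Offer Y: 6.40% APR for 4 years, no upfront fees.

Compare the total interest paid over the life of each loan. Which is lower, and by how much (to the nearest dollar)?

Offer Y by $4,921

Offer X: monthly rate = 11%/12 = 0.0091667; payment = 21,000 × 0.0091667 / (1 − (1+0.0091667)^−72) = $399.72.
Total interest on Offer X = 72 × $399.72 − $21,000 = $7,779.84.
Offer Y: monthly rate = 6.4%/12 = 0.0053333; payment = 21,000 × 0.0053333 / (1 − (1+0.0053333)^−48) = $497.05.
Total interest on Offer Y = 48 × $497.05 − $21,000 = $2,858.40.
Offer Y is lower by $4,921.44.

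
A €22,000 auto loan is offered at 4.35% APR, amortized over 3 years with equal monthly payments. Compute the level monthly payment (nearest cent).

At 4.35% the monthly rate is 0.0036250, so the payment is 22,000 × 0.0036250 / (1 − 1.0036250^−36) = €652.96.

€652.96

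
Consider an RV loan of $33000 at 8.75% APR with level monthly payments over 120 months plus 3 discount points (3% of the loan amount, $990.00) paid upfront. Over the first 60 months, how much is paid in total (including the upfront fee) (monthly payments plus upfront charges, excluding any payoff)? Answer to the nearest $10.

$25,800

At 8.75% the monthly rate is 0.0072917, so the payment is 33,000 × 0.0072917 / (1 − 1.0072917^−120) = $413.58.
Total outlay = 60 × $413.58 + $990.00 = $25,804.80.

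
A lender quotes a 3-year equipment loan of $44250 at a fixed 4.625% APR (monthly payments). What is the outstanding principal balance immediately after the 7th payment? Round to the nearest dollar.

With monthly rate i = 4.625%/12 = 0.0038542, the balance after k of n payments is P · [(1+i)^n − (1+i)^k] / [(1+i)^n − 1].
(1+0.0038542)^36 = 1.14853050 and (1+0.0038542)^7 = 1.02729312, so the balance is 44,250 × (1.14853050 − 1.02729312) / (1.14853050 − 1) = $36,118.87.

$36,119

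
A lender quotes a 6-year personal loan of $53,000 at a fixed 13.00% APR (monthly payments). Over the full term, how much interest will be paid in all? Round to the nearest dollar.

$23,603

Monthly rate = 13%/12 = 0.0108333; payment = 53,000 × 0.0108333 / (1 − (1+0.0108333)^−72) = $1,063.93.
Total paid = 72 × $1,063.93 = $76,602.96; interest = $76,602.96 − $53,000 = $23,602.96.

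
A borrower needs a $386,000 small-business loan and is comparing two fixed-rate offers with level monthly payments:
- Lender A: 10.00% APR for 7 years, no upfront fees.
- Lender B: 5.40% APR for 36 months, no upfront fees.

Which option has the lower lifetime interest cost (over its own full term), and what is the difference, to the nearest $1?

Lender A: at 10.00% the monthly rate is 0.0083333, so the payment is 386,000 × 0.0083333 / (1 − 1.0083333^−84) = $6,408.06.
Total interest on Lender A = 84 × $6,408.06 − $386,000 = $152,277.04.
Lender B: monthly rate = 5.4%/12 = 0.0045000; payment = 386,000 × 0.0045000 / (1 − (1+0.0045000)^−36) = $11,638.22.
Total interest on Lender B = 36 × $11,638.22 − $386,000 = $32,975.92.
Lender B is lower by $119,301.12.

Lender B by $119,301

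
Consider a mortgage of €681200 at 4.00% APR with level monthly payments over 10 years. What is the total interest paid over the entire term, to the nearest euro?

€146,418

Monthly rate = 4%/12 = 0.0033333; payment = 681,200 × 0.0033333 / (1 − (1+0.0033333)^−120) = €6,896.82.
Total paid = 120 × €6,896.82 = €827,618.40; interest = €827,618.40 − €681,200 = €146,418.40.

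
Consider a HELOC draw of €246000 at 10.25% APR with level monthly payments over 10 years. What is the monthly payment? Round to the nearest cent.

€3,285.06

At 10.25% the monthly rate is 0.0085417, so the payment is 246,000 × 0.0085417 / (1 − 1.0085417^−120) = €3,285.06.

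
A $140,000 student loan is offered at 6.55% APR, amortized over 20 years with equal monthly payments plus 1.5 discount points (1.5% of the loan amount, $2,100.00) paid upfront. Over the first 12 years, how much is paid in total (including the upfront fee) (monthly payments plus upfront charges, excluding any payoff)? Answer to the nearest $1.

At 6.55% the monthly rate is 0.0054583, so the payment is 140,000 × 0.0054583 / (1 − 1.0054583^−240) = $1,047.93.
Total outlay = 144 × $1,047.93 + $2,100.00 = $153,001.92.

$153,002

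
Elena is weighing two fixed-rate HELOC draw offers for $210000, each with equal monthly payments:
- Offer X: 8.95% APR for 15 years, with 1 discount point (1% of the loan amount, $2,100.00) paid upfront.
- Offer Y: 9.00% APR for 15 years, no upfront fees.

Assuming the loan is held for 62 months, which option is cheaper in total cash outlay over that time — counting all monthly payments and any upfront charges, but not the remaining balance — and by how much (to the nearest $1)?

Offer X: monthly rate = 8.95%/12 = 0.0074583; payment = 210,000 × 0.0074583 / (1 − (1+0.0074583)^−180) = $2,123.72.
Offer Y: at 9.00% the monthly rate is 0.0075000, so the payment is 210,000 × 0.0075000 / (1 − 1.0075000^−180) = $2,129.96.
Over 62 months: Offer X costs 62 × $2,123.72 + $2,100.00 = $133,770.64; Offer Y costs 62 × $2,129.96 = $132,057.52.
Offer Y is cheaper by $133,770.64 − $132,057.52 = $1,713.12.

Offer Y by $1,713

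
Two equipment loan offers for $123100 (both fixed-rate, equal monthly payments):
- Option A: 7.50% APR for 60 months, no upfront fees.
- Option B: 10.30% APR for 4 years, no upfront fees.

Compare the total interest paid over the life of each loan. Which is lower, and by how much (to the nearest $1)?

Option A by $2,715

Option A: monthly rate = 7.5%/12 = 0.0062500; payment = 123,100 × 0.0062500 / (1 − (1+0.0062500)^−60) = $2,466.67.
Total interest on Option A = 60 × $2,466.67 − $123,100 = $24,900.20.
Option B: at 10.30% the monthly rate is 0.0085833, so the payment is 123,100 × 0.0085833 / (1 − 1.0085833^−48) = $3,139.90.
Total interest on Option B = 48 × $3,139.90 − $123,100 = $27,615.20.
Option A is lower by $2,715.00.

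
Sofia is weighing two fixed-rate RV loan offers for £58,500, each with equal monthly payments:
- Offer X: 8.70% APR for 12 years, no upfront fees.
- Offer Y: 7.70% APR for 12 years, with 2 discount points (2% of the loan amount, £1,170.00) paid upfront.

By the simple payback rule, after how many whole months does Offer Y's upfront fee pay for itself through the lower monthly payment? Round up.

Offer X: monthly rate = 8.7%/12 = 0.0072500; payment = 58,500 × 0.0072500 / (1 − (1+0.0072500)^−144) = £655.90.
Offer Y: at 7.70% the monthly rate is 0.0064167, so the payment is 58,500 × 0.0064167 / (1 − 1.0064167^−144) = £623.65.
Monthly savings = £655.90 − £623.65 = £32.25.
Break-even = £1,170.00 / £32.25 = 36.28 → 37 months.

37 months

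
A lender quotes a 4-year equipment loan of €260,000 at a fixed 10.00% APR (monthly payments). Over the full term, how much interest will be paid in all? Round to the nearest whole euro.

Monthly rate = 10%/12 = 0.0083333; payment = 260,000 × 0.0083333 / (1 − (1+0.0083333)^−48) = €6,594.27.
Total paid = 48 × €6,594.27 = €316,524.96; interest = €316,524.96 − €260,000 = €56,524.96.

€56,525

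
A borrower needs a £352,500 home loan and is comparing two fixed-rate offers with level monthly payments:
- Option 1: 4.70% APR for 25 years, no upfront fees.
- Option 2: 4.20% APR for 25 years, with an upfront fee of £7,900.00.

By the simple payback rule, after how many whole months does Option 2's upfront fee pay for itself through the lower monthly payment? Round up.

80 months

Option 1: monthly rate = 4.7%/12 = 0.0039167; payment = 352,500 × 0.0039167 / (1 − (1+0.0039167)^−300) = £1,999.54.
Option 2: at 4.20% the monthly rate is 0.0035000, so the payment is 352,500 × 0.0035000 / (1 − 1.0035000^−300) = £1,899.77.
Monthly savings = £1,999.54 − £1,899.77 = £99.77.
Break-even = £7,900.00 / £99.77 = 79.18 → 80 months.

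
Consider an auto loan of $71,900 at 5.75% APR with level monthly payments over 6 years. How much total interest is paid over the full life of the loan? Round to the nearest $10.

$13,280

At 5.75% the monthly rate is 0.0047917, so the payment is 71,900 × 0.0047917 / (1 − 1.0047917^−72) = $1,183.12.
Total paid = 72 × $1,183.12 = $85,184.64; interest = $85,184.64 − $71,900 = $13,284.64.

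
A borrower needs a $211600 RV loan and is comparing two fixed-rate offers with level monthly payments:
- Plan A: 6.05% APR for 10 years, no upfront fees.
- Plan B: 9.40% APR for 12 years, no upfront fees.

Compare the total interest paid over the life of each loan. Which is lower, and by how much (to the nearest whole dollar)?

Plan A by $71,121

Plan A: monthly rate = 6.05%/12 = 0.0050417; payment = 211,600 × 0.0050417 / (1 − (1+0.0050417)^−120) = $2,354.51.
Total interest on Plan A = 120 × $2,354.51 − $211,600 = $70,941.20.
Plan B: monthly rate = 9.4%/12 = 0.0078333; payment = 211,600 × 0.0078333 / (1 − (1+0.0078333)^−144) = $2,455.99.
Total interest on Plan B = 144 × $2,455.99 − $211,600 = $142,062.56.
Plan A is lower by $71,121.36.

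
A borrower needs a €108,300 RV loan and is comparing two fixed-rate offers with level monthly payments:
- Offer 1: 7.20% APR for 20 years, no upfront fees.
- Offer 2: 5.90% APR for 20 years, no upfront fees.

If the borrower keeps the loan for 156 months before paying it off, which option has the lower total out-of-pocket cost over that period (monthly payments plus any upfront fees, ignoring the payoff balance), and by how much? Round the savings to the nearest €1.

Offer 1: monthly rate = 7.2%/12 = 0.0060000; payment = 108,300 × 0.0060000 / (1 − (1+0.0060000)^−240) = €852.70.
Offer 2: at 5.90% the monthly rate is 0.0049167, so the payment is 108,300 × 0.0049167 / (1 − 1.0049167^−240) = €769.66.
Over 156 months: Offer 1 costs 156 × €852.70 = €133,021.20; Offer 2 costs 156 × €769.66 = €120,066.96.
Offer 2 is cheaper by €133,021.20 − €120,066.96 = €12,954.24.

Offer 2 by €12,954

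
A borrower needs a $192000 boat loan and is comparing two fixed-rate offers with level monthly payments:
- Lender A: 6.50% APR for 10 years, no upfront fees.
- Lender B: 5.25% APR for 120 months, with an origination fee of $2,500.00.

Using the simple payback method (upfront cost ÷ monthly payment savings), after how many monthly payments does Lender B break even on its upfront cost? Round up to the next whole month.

21 months

Lender A: monthly rate = 6.5%/12 = 0.0054167; payment = 192,000 × 0.0054167 / (1 − (1+0.0054167)^−120) = $2,180.12.
Lender B: monthly rate = 5.25%/12 = 0.0043750; payment = 192,000 × 0.0043750 / (1 − (1+0.0043750)^−120) = $2,060.00.
Monthly savings = $2,180.12 − $2,060.00 = $120.12.
Break-even = $2,500.00 / $120.12 = 20.81 → 21 months.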